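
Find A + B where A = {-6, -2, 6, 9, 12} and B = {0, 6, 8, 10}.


A + B = {a + b : a ∈ A, b ∈ B}.
Enumerate all |A|·|B| = 5·4 = 20 pairs (a, b) and collect distinct sums.
a = -6: -6+0=-6, -6+6=0, -6+8=2, -6+10=4
a = -2: -2+0=-2, -2+6=4, -2+8=6, -2+10=8
a = 6: 6+0=6, 6+6=12, 6+8=14, 6+10=16
a = 9: 9+0=9, 9+6=15, 9+8=17, 9+10=19
a = 12: 12+0=12, 12+6=18, 12+8=20, 12+10=22
Collecting distinct sums: A + B = {-6, -2, 0, 2, 4, 6, 8, 9, 12, 14, 15, 16, 17, 18, 19, 20, 22}
|A + B| = 17

A + B = {-6, -2, 0, 2, 4, 6, 8, 9, 12, 14, 15, 16, 17, 18, 19, 20, 22}


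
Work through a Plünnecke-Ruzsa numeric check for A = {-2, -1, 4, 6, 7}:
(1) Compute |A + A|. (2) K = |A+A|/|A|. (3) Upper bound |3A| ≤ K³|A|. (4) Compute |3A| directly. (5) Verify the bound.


|A| = 5.
Step 1: Compute A + A by enumerating all 25 pairs.
A + A = {-4, -3, -2, 2, 3, 4, 5, 6, 8, 10, 11, 12, 13, 14}, so |A + A| = 14.
Step 2: Doubling constant K = |A + A|/|A| = 14/5 = 14/5 ≈ 2.8000.
Step 3: Plünnecke-Ruzsa gives |3A| ≤ K³·|A| = (2.8000)³ · 5 ≈ 109.7600.
Step 4: Compute 3A = A + A + A directly by enumerating all triples (a,b,c) ∈ A³; |3A| = 26.
Step 5: Check 26 ≤ 109.7600? Yes ✓.

K = 14/5, Plünnecke-Ruzsa bound K³|A| ≈ 109.7600, |3A| = 26, inequality holds.


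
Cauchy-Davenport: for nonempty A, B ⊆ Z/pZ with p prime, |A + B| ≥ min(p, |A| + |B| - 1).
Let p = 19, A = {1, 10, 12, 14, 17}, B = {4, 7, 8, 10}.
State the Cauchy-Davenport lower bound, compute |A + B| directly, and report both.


Cauchy-Davenport: |A + B| ≥ min(p, |A| + |B| - 1) for A, B nonempty in Z/pZ.
|A| = 5, |B| = 4, p = 19.
CD lower bound = min(19, 5 + 4 - 1) = min(19, 8) = 8.
Compute A + B mod 19 directly:
a = 1: 1+4=5, 1+7=8, 1+8=9, 1+10=11
a = 10: 10+4=14, 10+7=17, 10+8=18, 10+10=1
a = 12: 12+4=16, 12+7=0, 12+8=1, 12+10=3
a = 14: 14+4=18, 14+7=2, 14+8=3, 14+10=5
a = 17: 17+4=2, 17+7=5, 17+8=6, 17+10=8
A + B = {0, 1, 2, 3, 5, 6, 8, 9, 11, 14, 16, 17, 18}, so |A + B| = 13.
Verify: 13 ≥ 8? Yes ✓.

CD lower bound = 8, actual |A + B| = 13.


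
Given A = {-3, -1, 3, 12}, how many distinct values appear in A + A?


A + A = {a + a' : a, a' ∈ A}; |A| = 4.
General bounds: 2|A| - 1 ≤ |A + A| ≤ |A|(|A|+1)/2, i.e. 7 ≤ |A + A| ≤ 10.
Lower bound 2|A|-1 is attained iff A is an arithmetic progression.
Enumerate sums a + a' for a ≤ a' (symmetric, so this suffices):
a = -3: -3+-3=-6, -3+-1=-4, -3+3=0, -3+12=9
a = -1: -1+-1=-2, -1+3=2, -1+12=11
a = 3: 3+3=6, 3+12=15
a = 12: 12+12=24
Distinct sums: {-6, -4, -2, 0, 2, 6, 9, 11, 15, 24}
|A + A| = 10

|A + A| = 10


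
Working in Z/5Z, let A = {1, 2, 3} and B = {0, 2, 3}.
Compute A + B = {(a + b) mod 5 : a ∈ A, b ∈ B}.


Work in Z/5Z: reduce every sum a + b modulo 5.
Enumerate all 9 pairs:
a = 1: 1+0=1, 1+2=3, 1+3=4
a = 2: 2+0=2, 2+2=4, 2+3=0
a = 3: 3+0=3, 3+2=0, 3+3=1
Distinct residues collected: {0, 1, 2, 3, 4}
|A + B| = 5 (out of 5 total residues).

A + B = {0, 1, 2, 3, 4}


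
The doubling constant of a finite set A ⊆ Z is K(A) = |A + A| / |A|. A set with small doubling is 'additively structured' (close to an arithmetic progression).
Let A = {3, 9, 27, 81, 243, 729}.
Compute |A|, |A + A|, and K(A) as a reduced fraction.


|A| = 6.
Compute A + A by enumerating all 36 pairs.
A + A = {6, 12, 18, 30, 36, 54, 84, 90, 108, 162, 246, 252, 270, 324, 486, 732, 738, 756, 810, 972, 1458}, so |A + A| = 21.
K = |A + A| / |A| = 21/6 = 7/2 ≈ 3.5000.
Reference: AP of size 6 gives K = 11/6 ≈ 1.8333; a fully generic set of size 6 gives K ≈ 3.5000.

|A| = 6, |A + A| = 21, K = 21/6 = 7/2.


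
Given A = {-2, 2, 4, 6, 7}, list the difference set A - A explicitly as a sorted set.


A - A = {a - a' : a, a' ∈ A}.
Compute a - a' for each ordered pair (a, a'):
a = -2: -2--2=0, -2-2=-4, -2-4=-6, -2-6=-8, -2-7=-9
a = 2: 2--2=4, 2-2=0, 2-4=-2, 2-6=-4, 2-7=-5
a = 4: 4--2=6, 4-2=2, 4-4=0, 4-6=-2, 4-7=-3
a = 6: 6--2=8, 6-2=4, 6-4=2, 6-6=0, 6-7=-1
a = 7: 7--2=9, 7-2=5, 7-4=3, 7-6=1, 7-7=0
Collecting distinct values (and noting 0 appears from a-a):
A - A = {-9, -8, -6, -5, -4, -3, -2, -1, 0, 1, 2, 3, 4, 5, 6, 8, 9}
|A - A| = 17

A - A = {-9, -8, -6, -5, -4, -3, -2, -1, 0, 1, 2, 3, 4, 5, 6, 8, 9}


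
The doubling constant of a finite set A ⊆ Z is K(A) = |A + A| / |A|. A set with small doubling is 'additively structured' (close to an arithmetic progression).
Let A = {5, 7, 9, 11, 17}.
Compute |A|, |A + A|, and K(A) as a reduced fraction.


|A| = 5.
Compute A + A by enumerating all 25 pairs.
A + A = {10, 12, 14, 16, 18, 20, 22, 24, 26, 28, 34}, so |A + A| = 11.
K = |A + A| / |A| = 11/5 (already in lowest terms) ≈ 2.2000.
Reference: AP of size 5 gives K = 9/5 ≈ 1.8000; a fully generic set of size 5 gives K ≈ 3.0000.

|A| = 5, |A + A| = 11, K = 11/5.


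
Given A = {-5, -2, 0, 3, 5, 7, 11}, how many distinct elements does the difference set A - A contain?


A - A = {a - a' : a, a' ∈ A}; |A| = 7.
Bounds: 2|A|-1 ≤ |A - A| ≤ |A|² - |A| + 1, i.e. 13 ≤ |A - A| ≤ 43.
Note: 0 ∈ A - A always (from a - a). The set is symmetric: if d ∈ A - A then -d ∈ A - A.
Enumerate nonzero differences d = a - a' with a > a' (then include -d):
Positive differences: {2, 3, 4, 5, 6, 7, 8, 9, 10, 11, 12, 13, 16}
Full difference set: {0} ∪ (positive diffs) ∪ (negative diffs).
|A - A| = 1 + 2·13 = 27 (matches direct enumeration: 27).

|A - A| = 27


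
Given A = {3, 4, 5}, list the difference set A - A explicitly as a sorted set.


A - A = {a - a' : a, a' ∈ A}.
Compute a - a' for each ordered pair (a, a'):
a = 3: 3-3=0, 3-4=-1, 3-5=-2
a = 4: 4-3=1, 4-4=0, 4-5=-1
a = 5: 5-3=2, 5-4=1, 5-5=0
Collecting distinct values (and noting 0 appears from a-a):
A - A = {-2, -1, 0, 1, 2}
|A - A| = 5

A - A = {-2, -1, 0, 1, 2}


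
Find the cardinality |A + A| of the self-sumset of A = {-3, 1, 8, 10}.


A + A = {a + a' : a, a' ∈ A}; |A| = 4.
General bounds: 2|A| - 1 ≤ |A + A| ≤ |A|(|A|+1)/2, i.e. 7 ≤ |A + A| ≤ 10.
Lower bound 2|A|-1 is attained iff A is an arithmetic progression.
Enumerate sums a + a' for a ≤ a' (symmetric, so this suffices):
a = -3: -3+-3=-6, -3+1=-2, -3+8=5, -3+10=7
a = 1: 1+1=2, 1+8=9, 1+10=11
a = 8: 8+8=16, 8+10=18
a = 10: 10+10=20
Distinct sums: {-6, -2, 2, 5, 7, 9, 11, 16, 18, 20}
|A + A| = 10

|A + A| = 10


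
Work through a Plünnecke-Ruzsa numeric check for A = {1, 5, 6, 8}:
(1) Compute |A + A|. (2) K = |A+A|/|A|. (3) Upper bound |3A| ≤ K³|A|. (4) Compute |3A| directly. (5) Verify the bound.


|A| = 4.
Step 1: Compute A + A by enumerating all 16 pairs.
A + A = {2, 6, 7, 9, 10, 11, 12, 13, 14, 16}, so |A + A| = 10.
Step 2: Doubling constant K = |A + A|/|A| = 10/4 = 10/4 ≈ 2.5000.
Step 3: Plünnecke-Ruzsa gives |3A| ≤ K³·|A| = (2.5000)³ · 4 ≈ 62.5000.
Step 4: Compute 3A = A + A + A directly by enumerating all triples (a,b,c) ∈ A³; |3A| = 17.
Step 5: Check 17 ≤ 62.5000? Yes ✓.

K = 10/4, Plünnecke-Ruzsa bound K³|A| ≈ 62.5000, |3A| = 17, inequality holds.


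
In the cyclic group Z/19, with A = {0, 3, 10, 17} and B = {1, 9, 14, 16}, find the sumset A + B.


Work in Z/19Z: reduce every sum a + b modulo 19.
Enumerate all 16 pairs:
a = 0: 0+1=1, 0+9=9, 0+14=14, 0+16=16
a = 3: 3+1=4, 3+9=12, 3+14=17, 3+16=0
a = 10: 10+1=11, 10+9=0, 10+14=5, 10+16=7
a = 17: 17+1=18, 17+9=7, 17+14=12, 17+16=14
Distinct residues collected: {0, 1, 4, 5, 7, 9, 11, 12, 14, 16, 17, 18}
|A + B| = 12 (out of 19 total residues).

A + B = {0, 1, 4, 5, 7, 9, 11, 12, 14, 16, 17, 18}


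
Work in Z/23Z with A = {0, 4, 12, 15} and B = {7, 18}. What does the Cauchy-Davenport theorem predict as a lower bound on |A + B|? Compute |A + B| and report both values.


Cauchy-Davenport: |A + B| ≥ min(p, |A| + |B| - 1) for A, B nonempty in Z/pZ.
|A| = 4, |B| = 2, p = 23.
CD lower bound = min(23, 4 + 2 - 1) = min(23, 5) = 5.
Compute A + B mod 23 directly:
a = 0: 0+7=7, 0+18=18
a = 4: 4+7=11, 4+18=22
a = 12: 12+7=19, 12+18=7
a = 15: 15+7=22, 15+18=10
A + B = {7, 10, 11, 18, 19, 22}, so |A + B| = 6.
Verify: 6 ≥ 5? Yes ✓.

CD lower bound = 5, actual |A + B| = 6.


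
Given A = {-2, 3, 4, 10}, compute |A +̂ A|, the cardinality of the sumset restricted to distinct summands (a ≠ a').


Restricted sumset: A +̂ A = {a + a' : a ∈ A, a' ∈ A, a ≠ a'}.
Equivalently, take A + A and drop any sum 2a that is achievable ONLY as a + a for a ∈ A (i.e. sums representable only with equal summands).
Enumerate pairs (a, a') with a < a' (symmetric, so each unordered pair gives one sum; this covers all a ≠ a'):
  -2 + 3 = 1
  -2 + 4 = 2
  -2 + 10 = 8
  3 + 4 = 7
  3 + 10 = 13
  4 + 10 = 14
Collected distinct sums: {1, 2, 7, 8, 13, 14}
|A +̂ A| = 6
(Reference bound: |A +̂ A| ≥ 2|A| - 3 for |A| ≥ 2, with |A| = 4 giving ≥ 5.)

|A +̂ A| = 6


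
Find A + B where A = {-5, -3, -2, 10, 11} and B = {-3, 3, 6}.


A + B = {a + b : a ∈ A, b ∈ B}.
Enumerate all |A|·|B| = 5·3 = 15 pairs (a, b) and collect distinct sums.
a = -5: -5+-3=-8, -5+3=-2, -5+6=1
a = -3: -3+-3=-6, -3+3=0, -3+6=3
a = -2: -2+-3=-5, -2+3=1, -2+6=4
a = 10: 10+-3=7, 10+3=13, 10+6=16
a = 11: 11+-3=8, 11+3=14, 11+6=17
Collecting distinct sums: A + B = {-8, -6, -5, -2, 0, 1, 3, 4, 7, 8, 13, 14, 16, 17}
|A + B| = 14

A + B = {-8, -6, -5, -2, 0, 1, 3, 4, 7, 8, 13, 14, 16, 17}


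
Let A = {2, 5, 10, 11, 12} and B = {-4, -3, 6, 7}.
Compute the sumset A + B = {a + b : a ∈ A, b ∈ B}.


A + B = {a + b : a ∈ A, b ∈ B}.
Enumerate all |A|·|B| = 5·4 = 20 pairs (a, b) and collect distinct sums.
a = 2: 2+-4=-2, 2+-3=-1, 2+6=8, 2+7=9
a = 5: 5+-4=1, 5+-3=2, 5+6=11, 5+7=12
a = 10: 10+-4=6, 10+-3=7, 10+6=16, 10+7=17
a = 11: 11+-4=7, 11+-3=8, 11+6=17, 11+7=18
a = 12: 12+-4=8, 12+-3=9, 12+6=18, 12+7=19
Collecting distinct sums: A + B = {-2, -1, 1, 2, 6, 7, 8, 9, 11, 12, 16, 17, 18, 19}
|A + B| = 14

A + B = {-2, -1, 1, 2, 6, 7, 8, 9, 11, 12, 16, 17, 18, 19}


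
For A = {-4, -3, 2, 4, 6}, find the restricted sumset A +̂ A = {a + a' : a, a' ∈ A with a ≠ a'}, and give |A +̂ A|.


Restricted sumset: A +̂ A = {a + a' : a ∈ A, a' ∈ A, a ≠ a'}.
Equivalently, take A + A and drop any sum 2a that is achievable ONLY as a + a for a ∈ A (i.e. sums representable only with equal summands).
Enumerate pairs (a, a') with a < a' (symmetric, so each unordered pair gives one sum; this covers all a ≠ a'):
  -4 + -3 = -7
  -4 + 2 = -2
  -4 + 4 = 0
  -4 + 6 = 2
  -3 + 2 = -1
  -3 + 4 = 1
  -3 + 6 = 3
  2 + 4 = 6
  2 + 6 = 8
  4 + 6 = 10
Collected distinct sums: {-7, -2, -1, 0, 1, 2, 3, 6, 8, 10}
|A +̂ A| = 10
(Reference bound: |A +̂ A| ≥ 2|A| - 3 for |A| ≥ 2, with |A| = 5 giving ≥ 7.)

|A +̂ A| = 10


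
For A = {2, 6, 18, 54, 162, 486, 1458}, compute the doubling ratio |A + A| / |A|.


|A| = 7.
Compute A + A by enumerating all 49 pairs.
A + A = {4, 8, 12, 20, 24, 36, 56, 60, 72, 108, 164, 168, 180, 216, 324, 488, 492, 504, 540, 648, 972, 1460, 1464, 1476, 1512, 1620, 1944, 2916}, so |A + A| = 28.
K = |A + A| / |A| = 28/7 = 4/1 ≈ 4.0000.
Reference: AP of size 7 gives K = 13/7 ≈ 1.8571; a fully generic set of size 7 gives K ≈ 4.0000.

|A| = 7, |A + A| = 28, K = 28/7 = 4/1.


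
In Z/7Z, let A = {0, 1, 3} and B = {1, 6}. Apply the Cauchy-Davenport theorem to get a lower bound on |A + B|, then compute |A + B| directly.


Cauchy-Davenport: |A + B| ≥ min(p, |A| + |B| - 1) for A, B nonempty in Z/pZ.
|A| = 3, |B| = 2, p = 7.
CD lower bound = min(7, 3 + 2 - 1) = min(7, 4) = 4.
Compute A + B mod 7 directly:
a = 0: 0+1=1, 0+6=6
a = 1: 1+1=2, 1+6=0
a = 3: 3+1=4, 3+6=2
A + B = {0, 1, 2, 4, 6}, so |A + B| = 5.
Verify: 5 ≥ 4? Yes ✓.

CD lower bound = 4, actual |A + B| = 5.


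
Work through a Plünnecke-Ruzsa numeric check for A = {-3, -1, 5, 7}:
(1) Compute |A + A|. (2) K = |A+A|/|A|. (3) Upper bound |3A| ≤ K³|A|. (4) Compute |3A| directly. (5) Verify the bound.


|A| = 4.
Step 1: Compute A + A by enumerating all 16 pairs.
A + A = {-6, -4, -2, 2, 4, 6, 10, 12, 14}, so |A + A| = 9.
Step 2: Doubling constant K = |A + A|/|A| = 9/4 = 9/4 ≈ 2.2500.
Step 3: Plünnecke-Ruzsa gives |3A| ≤ K³·|A| = (2.2500)³ · 4 ≈ 45.5625.
Step 4: Compute 3A = A + A + A directly by enumerating all triples (a,b,c) ∈ A³; |3A| = 16.
Step 5: Check 16 ≤ 45.5625? Yes ✓.

K = 9/4, Plünnecke-Ruzsa bound K³|A| ≈ 45.5625, |3A| = 16, inequality holds.


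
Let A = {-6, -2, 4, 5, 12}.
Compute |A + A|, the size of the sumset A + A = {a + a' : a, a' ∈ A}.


A + A = {a + a' : a, a' ∈ A}; |A| = 5.
General bounds: 2|A| - 1 ≤ |A + A| ≤ |A|(|A|+1)/2, i.e. 9 ≤ |A + A| ≤ 15.
Lower bound 2|A|-1 is attained iff A is an arithmetic progression.
Enumerate sums a + a' for a ≤ a' (symmetric, so this suffices):
a = -6: -6+-6=-12, -6+-2=-8, -6+4=-2, -6+5=-1, -6+12=6
a = -2: -2+-2=-4, -2+4=2, -2+5=3, -2+12=10
a = 4: 4+4=8, 4+5=9, 4+12=16
a = 5: 5+5=10, 5+12=17
a = 12: 12+12=24
Distinct sums: {-12, -8, -4, -2, -1, 2, 3, 6, 8, 9, 10, 16, 17, 24}
|A + A| = 14

|A + A| = 14


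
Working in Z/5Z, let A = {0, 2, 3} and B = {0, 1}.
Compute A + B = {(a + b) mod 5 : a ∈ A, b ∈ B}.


Work in Z/5Z: reduce every sum a + b modulo 5.
Enumerate all 6 pairs:
a = 0: 0+0=0, 0+1=1
a = 2: 2+0=2, 2+1=3
a = 3: 3+0=3, 3+1=4
Distinct residues collected: {0, 1, 2, 3, 4}
|A + B| = 5 (out of 5 total residues).

A + B = {0, 1, 2, 3, 4}


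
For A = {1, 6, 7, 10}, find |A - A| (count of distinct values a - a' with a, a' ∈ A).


A - A = {a - a' : a, a' ∈ A}; |A| = 4.
Bounds: 2|A|-1 ≤ |A - A| ≤ |A|² - |A| + 1, i.e. 7 ≤ |A - A| ≤ 13.
Note: 0 ∈ A - A always (from a - a). The set is symmetric: if d ∈ A - A then -d ∈ A - A.
Enumerate nonzero differences d = a - a' with a > a' (then include -d):
Positive differences: {1, 3, 4, 5, 6, 9}
Full difference set: {0} ∪ (positive diffs) ∪ (negative diffs).
|A - A| = 1 + 2·6 = 13 (matches direct enumeration: 13).

|A - A| = 13


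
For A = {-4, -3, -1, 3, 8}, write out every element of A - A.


A - A = {a - a' : a, a' ∈ A}.
Compute a - a' for each ordered pair (a, a'):
a = -4: -4--4=0, -4--3=-1, -4--1=-3, -4-3=-7, -4-8=-12
a = -3: -3--4=1, -3--3=0, -3--1=-2, -3-3=-6, -3-8=-11
a = -1: -1--4=3, -1--3=2, -1--1=0, -1-3=-4, -1-8=-9
a = 3: 3--4=7, 3--3=6, 3--1=4, 3-3=0, 3-8=-5
a = 8: 8--4=12, 8--3=11, 8--1=9, 8-3=5, 8-8=0
Collecting distinct values (and noting 0 appears from a-a):
A - A = {-12, -11, -9, -7, -6, -5, -4, -3, -2, -1, 0, 1, 2, 3, 4, 5, 6, 7, 9, 11, 12}
|A - A| = 21

A - A = {-12, -11, -9, -7, -6, -5, -4, -3, -2, -1, 0, 1, 2, 3, 4, 5, 6, 7, 9, 11, 12}


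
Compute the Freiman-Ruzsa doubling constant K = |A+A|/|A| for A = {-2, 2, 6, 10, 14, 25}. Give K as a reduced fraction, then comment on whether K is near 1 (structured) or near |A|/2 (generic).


|A| = 6.
Compute A + A by enumerating all 36 pairs.
A + A = {-4, 0, 4, 8, 12, 16, 20, 23, 24, 27, 28, 31, 35, 39, 50}, so |A + A| = 15.
K = |A + A| / |A| = 15/6 = 5/2 ≈ 2.5000.
Reference: AP of size 6 gives K = 11/6 ≈ 1.8333; a fully generic set of size 6 gives K ≈ 3.5000.

|A| = 6, |A + A| = 15, K = 15/6 = 5/2.


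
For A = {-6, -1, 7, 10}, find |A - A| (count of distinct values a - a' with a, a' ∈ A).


A - A = {a - a' : a, a' ∈ A}; |A| = 4.
Bounds: 2|A|-1 ≤ |A - A| ≤ |A|² - |A| + 1, i.e. 7 ≤ |A - A| ≤ 13.
Note: 0 ∈ A - A always (from a - a). The set is symmetric: if d ∈ A - A then -d ∈ A - A.
Enumerate nonzero differences d = a - a' with a > a' (then include -d):
Positive differences: {3, 5, 8, 11, 13, 16}
Full difference set: {0} ∪ (positive diffs) ∪ (negative diffs).
|A - A| = 1 + 2·6 = 13 (matches direct enumeration: 13).

|A - A| = 13


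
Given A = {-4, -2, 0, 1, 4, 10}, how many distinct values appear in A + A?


A + A = {a + a' : a, a' ∈ A}; |A| = 6.
General bounds: 2|A| - 1 ≤ |A + A| ≤ |A|(|A|+1)/2, i.e. 11 ≤ |A + A| ≤ 21.
Lower bound 2|A|-1 is attained iff A is an arithmetic progression.
Enumerate sums a + a' for a ≤ a' (symmetric, so this suffices):
a = -4: -4+-4=-8, -4+-2=-6, -4+0=-4, -4+1=-3, -4+4=0, -4+10=6
a = -2: -2+-2=-4, -2+0=-2, -2+1=-1, -2+4=2, -2+10=8
a = 0: 0+0=0, 0+1=1, 0+4=4, 0+10=10
a = 1: 1+1=2, 1+4=5, 1+10=11
a = 4: 4+4=8, 4+10=14
a = 10: 10+10=20
Distinct sums: {-8, -6, -4, -3, -2, -1, 0, 1, 2, 4, 5, 6, 8, 10, 11, 14, 20}
|A + A| = 17

|A + A| = 17


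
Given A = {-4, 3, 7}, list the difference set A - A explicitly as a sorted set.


A - A = {a - a' : a, a' ∈ A}.
Compute a - a' for each ordered pair (a, a'):
a = -4: -4--4=0, -4-3=-7, -4-7=-11
a = 3: 3--4=7, 3-3=0, 3-7=-4
a = 7: 7--4=11, 7-3=4, 7-7=0
Collecting distinct values (and noting 0 appears from a-a):
A - A = {-11, -7, -4, 0, 4, 7, 11}
|A - A| = 7

A - A = {-11, -7, -4, 0, 4, 7, 11}


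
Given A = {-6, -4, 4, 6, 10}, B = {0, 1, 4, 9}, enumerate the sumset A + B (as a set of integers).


A + B = {a + b : a ∈ A, b ∈ B}.
Enumerate all |A|·|B| = 5·4 = 20 pairs (a, b) and collect distinct sums.
a = -6: -6+0=-6, -6+1=-5, -6+4=-2, -6+9=3
a = -4: -4+0=-4, -4+1=-3, -4+4=0, -4+9=5
a = 4: 4+0=4, 4+1=5, 4+4=8, 4+9=13
a = 6: 6+0=6, 6+1=7, 6+4=10, 6+9=15
a = 10: 10+0=10, 10+1=11, 10+4=14, 10+9=19
Collecting distinct sums: A + B = {-6, -5, -4, -3, -2, 0, 3, 4, 5, 6, 7, 8, 10, 11, 13, 14, 15, 19}
|A + B| = 18

A + B = {-6, -5, -4, -3, -2, 0, 3, 4, 5, 6, 7, 8, 10, 11, 13, 14, 15, 19}


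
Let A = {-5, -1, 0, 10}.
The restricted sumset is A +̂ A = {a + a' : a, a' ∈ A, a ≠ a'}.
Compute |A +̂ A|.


Restricted sumset: A +̂ A = {a + a' : a ∈ A, a' ∈ A, a ≠ a'}.
Equivalently, take A + A and drop any sum 2a that is achievable ONLY as a + a for a ∈ A (i.e. sums representable only with equal summands).
Enumerate pairs (a, a') with a < a' (symmetric, so each unordered pair gives one sum; this covers all a ≠ a'):
  -5 + -1 = -6
  -5 + 0 = -5
  -5 + 10 = 5
  -1 + 0 = -1
  -1 + 10 = 9
  0 + 10 = 10
Collected distinct sums: {-6, -5, -1, 5, 9, 10}
|A +̂ A| = 6
(Reference bound: |A +̂ A| ≥ 2|A| - 3 for |A| ≥ 2, with |A| = 4 giving ≥ 5.)

|A +̂ A| = 6


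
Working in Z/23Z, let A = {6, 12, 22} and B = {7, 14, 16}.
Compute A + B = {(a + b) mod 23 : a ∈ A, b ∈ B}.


Work in Z/23Z: reduce every sum a + b modulo 23.
Enumerate all 9 pairs:
a = 6: 6+7=13, 6+14=20, 6+16=22
a = 12: 12+7=19, 12+14=3, 12+16=5
a = 22: 22+7=6, 22+14=13, 22+16=15
Distinct residues collected: {3, 5, 6, 13, 15, 19, 20, 22}
|A + B| = 8 (out of 23 total residues).

A + B = {3, 5, 6, 13, 15, 19, 20, 22}


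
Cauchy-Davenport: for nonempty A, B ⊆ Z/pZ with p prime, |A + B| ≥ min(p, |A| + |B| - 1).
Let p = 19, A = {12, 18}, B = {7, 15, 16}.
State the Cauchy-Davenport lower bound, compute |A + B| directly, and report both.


Cauchy-Davenport: |A + B| ≥ min(p, |A| + |B| - 1) for A, B nonempty in Z/pZ.
|A| = 2, |B| = 3, p = 19.
CD lower bound = min(19, 2 + 3 - 1) = min(19, 4) = 4.
Compute A + B mod 19 directly:
a = 12: 12+7=0, 12+15=8, 12+16=9
a = 18: 18+7=6, 18+15=14, 18+16=15
A + B = {0, 6, 8, 9, 14, 15}, so |A + B| = 6.
Verify: 6 ≥ 4? Yes ✓.

CD lower bound = 4, actual |A + B| = 6.


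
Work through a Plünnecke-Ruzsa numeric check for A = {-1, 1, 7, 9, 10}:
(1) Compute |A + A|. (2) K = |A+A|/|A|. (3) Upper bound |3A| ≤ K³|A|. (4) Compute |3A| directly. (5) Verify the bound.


|A| = 5.
Step 1: Compute A + A by enumerating all 25 pairs.
A + A = {-2, 0, 2, 6, 8, 9, 10, 11, 14, 16, 17, 18, 19, 20}, so |A + A| = 14.
Step 2: Doubling constant K = |A + A|/|A| = 14/5 = 14/5 ≈ 2.8000.
Step 3: Plünnecke-Ruzsa gives |3A| ≤ K³·|A| = (2.8000)³ · 5 ≈ 109.7600.
Step 4: Compute 3A = A + A + A directly by enumerating all triples (a,b,c) ∈ A³; |3A| = 27.
Step 5: Check 27 ≤ 109.7600? Yes ✓.

K = 14/5, Plünnecke-Ruzsa bound K³|A| ≈ 109.7600, |3A| = 27, inequality holds.


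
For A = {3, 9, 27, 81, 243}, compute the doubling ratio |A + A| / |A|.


|A| = 5.
Compute A + A by enumerating all 25 pairs.
A + A = {6, 12, 18, 30, 36, 54, 84, 90, 108, 162, 246, 252, 270, 324, 486}, so |A + A| = 15.
K = |A + A| / |A| = 15/5 = 3/1 ≈ 3.0000.
Reference: AP of size 5 gives K = 9/5 ≈ 1.8000; a fully generic set of size 5 gives K ≈ 3.0000.

|A| = 5, |A + A| = 15, K = 15/5 = 3/1.


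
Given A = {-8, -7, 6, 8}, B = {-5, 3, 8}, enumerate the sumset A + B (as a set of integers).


A + B = {a + b : a ∈ A, b ∈ B}.
Enumerate all |A|·|B| = 4·3 = 12 pairs (a, b) and collect distinct sums.
a = -8: -8+-5=-13, -8+3=-5, -8+8=0
a = -7: -7+-5=-12, -7+3=-4, -7+8=1
a = 6: 6+-5=1, 6+3=9, 6+8=14
a = 8: 8+-5=3, 8+3=11, 8+8=16
Collecting distinct sums: A + B = {-13, -12, -5, -4, 0, 1, 3, 9, 11, 14, 16}
|A + B| = 11

A + B = {-13, -12, -5, -4, 0, 1, 3, 9, 11, 14, 16}


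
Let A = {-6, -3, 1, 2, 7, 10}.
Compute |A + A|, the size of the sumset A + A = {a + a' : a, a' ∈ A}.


A + A = {a + a' : a, a' ∈ A}; |A| = 6.
General bounds: 2|A| - 1 ≤ |A + A| ≤ |A|(|A|+1)/2, i.e. 11 ≤ |A + A| ≤ 21.
Lower bound 2|A|-1 is attained iff A is an arithmetic progression.
Enumerate sums a + a' for a ≤ a' (symmetric, so this suffices):
a = -6: -6+-6=-12, -6+-3=-9, -6+1=-5, -6+2=-4, -6+7=1, -6+10=4
a = -3: -3+-3=-6, -3+1=-2, -3+2=-1, -3+7=4, -3+10=7
a = 1: 1+1=2, 1+2=3, 1+7=8, 1+10=11
a = 2: 2+2=4, 2+7=9, 2+10=12
a = 7: 7+7=14, 7+10=17
a = 10: 10+10=20
Distinct sums: {-12, -9, -6, -5, -4, -2, -1, 1, 2, 3, 4, 7, 8, 9, 11, 12, 14, 17, 20}
|A + A| = 19

|A + A| = 19


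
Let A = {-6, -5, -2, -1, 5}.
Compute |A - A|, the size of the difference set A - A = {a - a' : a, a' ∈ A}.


A - A = {a - a' : a, a' ∈ A}; |A| = 5.
Bounds: 2|A|-1 ≤ |A - A| ≤ |A|² - |A| + 1, i.e. 9 ≤ |A - A| ≤ 21.
Note: 0 ∈ A - A always (from a - a). The set is symmetric: if d ∈ A - A then -d ∈ A - A.
Enumerate nonzero differences d = a - a' with a > a' (then include -d):
Positive differences: {1, 3, 4, 5, 6, 7, 10, 11}
Full difference set: {0} ∪ (positive diffs) ∪ (negative diffs).
|A - A| = 1 + 2·8 = 17 (matches direct enumeration: 17).

|A - A| = 17


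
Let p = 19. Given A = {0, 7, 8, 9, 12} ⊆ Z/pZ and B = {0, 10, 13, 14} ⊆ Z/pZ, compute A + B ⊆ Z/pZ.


Work in Z/19Z: reduce every sum a + b modulo 19.
Enumerate all 20 pairs:
a = 0: 0+0=0, 0+10=10, 0+13=13, 0+14=14
a = 7: 7+0=7, 7+10=17, 7+13=1, 7+14=2
a = 8: 8+0=8, 8+10=18, 8+13=2, 8+14=3
a = 9: 9+0=9, 9+10=0, 9+13=3, 9+14=4
a = 12: 12+0=12, 12+10=3, 12+13=6, 12+14=7
Distinct residues collected: {0, 1, 2, 3, 4, 6, 7, 8, 9, 10, 12, 13, 14, 17, 18}
|A + B| = 15 (out of 19 total residues).

A + B = {0, 1, 2, 3, 4, 6, 7, 8, 9, 10, 12, 13, 14, 17, 18}


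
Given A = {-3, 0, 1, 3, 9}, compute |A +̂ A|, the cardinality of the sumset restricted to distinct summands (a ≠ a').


Restricted sumset: A +̂ A = {a + a' : a ∈ A, a' ∈ A, a ≠ a'}.
Equivalently, take A + A and drop any sum 2a that is achievable ONLY as a + a for a ∈ A (i.e. sums representable only with equal summands).
Enumerate pairs (a, a') with a < a' (symmetric, so each unordered pair gives one sum; this covers all a ≠ a'):
  -3 + 0 = -3
  -3 + 1 = -2
  -3 + 3 = 0
  -3 + 9 = 6
  0 + 1 = 1
  0 + 3 = 3
  0 + 9 = 9
  1 + 3 = 4
  1 + 9 = 10
  3 + 9 = 12
Collected distinct sums: {-3, -2, 0, 1, 3, 4, 6, 9, 10, 12}
|A +̂ A| = 10
(Reference bound: |A +̂ A| ≥ 2|A| - 3 for |A| ≥ 2, with |A| = 5 giving ≥ 7.)

|A +̂ A| = 10


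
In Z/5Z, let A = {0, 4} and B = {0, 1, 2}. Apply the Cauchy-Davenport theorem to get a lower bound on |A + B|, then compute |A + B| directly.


Cauchy-Davenport: |A + B| ≥ min(p, |A| + |B| - 1) for A, B nonempty in Z/pZ.
|A| = 2, |B| = 3, p = 5.
CD lower bound = min(5, 2 + 3 - 1) = min(5, 4) = 4.
Compute A + B mod 5 directly:
a = 0: 0+0=0, 0+1=1, 0+2=2
a = 4: 4+0=4, 4+1=0, 4+2=1
A + B = {0, 1, 2, 4}, so |A + B| = 4.
Verify: 4 ≥ 4? Yes ✓.

CD lower bound = 4, actual |A + B| = 4.


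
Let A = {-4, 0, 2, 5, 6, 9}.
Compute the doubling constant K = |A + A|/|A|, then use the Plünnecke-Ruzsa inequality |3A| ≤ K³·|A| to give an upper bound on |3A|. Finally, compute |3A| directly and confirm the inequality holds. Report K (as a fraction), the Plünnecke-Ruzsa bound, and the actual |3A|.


|A| = 6.
Step 1: Compute A + A by enumerating all 36 pairs.
A + A = {-8, -4, -2, 0, 1, 2, 4, 5, 6, 7, 8, 9, 10, 11, 12, 14, 15, 18}, so |A + A| = 18.
Step 2: Doubling constant K = |A + A|/|A| = 18/6 = 18/6 ≈ 3.0000.
Step 3: Plünnecke-Ruzsa gives |3A| ≤ K³·|A| = (3.0000)³ · 6 ≈ 162.0000.
Step 4: Compute 3A = A + A + A directly by enumerating all triples (a,b,c) ∈ A³; |3A| = 31.
Step 5: Check 31 ≤ 162.0000? Yes ✓.

K = 18/6, Plünnecke-Ruzsa bound K³|A| ≈ 162.0000, |3A| = 31, inequality holds.


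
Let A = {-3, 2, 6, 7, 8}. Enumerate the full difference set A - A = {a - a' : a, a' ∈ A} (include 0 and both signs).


A - A = {a - a' : a, a' ∈ A}.
Compute a - a' for each ordered pair (a, a'):
a = -3: -3--3=0, -3-2=-5, -3-6=-9, -3-7=-10, -3-8=-11
a = 2: 2--3=5, 2-2=0, 2-6=-4, 2-7=-5, 2-8=-6
a = 6: 6--3=9, 6-2=4, 6-6=0, 6-7=-1, 6-8=-2
a = 7: 7--3=10, 7-2=5, 7-6=1, 7-7=0, 7-8=-1
a = 8: 8--3=11, 8-2=6, 8-6=2, 8-7=1, 8-8=0
Collecting distinct values (and noting 0 appears from a-a):
A - A = {-11, -10, -9, -6, -5, -4, -2, -1, 0, 1, 2, 4, 5, 6, 9, 10, 11}
|A - A| = 17

A - A = {-11, -10, -9, -6, -5, -4, -2, -1, 0, 1, 2, 4, 5, 6, 9, 10, 11}


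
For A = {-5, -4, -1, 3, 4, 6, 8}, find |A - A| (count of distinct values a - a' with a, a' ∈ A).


A - A = {a - a' : a, a' ∈ A}; |A| = 7.
Bounds: 2|A|-1 ≤ |A - A| ≤ |A|² - |A| + 1, i.e. 13 ≤ |A - A| ≤ 43.
Note: 0 ∈ A - A always (from a - a). The set is symmetric: if d ∈ A - A then -d ∈ A - A.
Enumerate nonzero differences d = a - a' with a > a' (then include -d):
Positive differences: {1, 2, 3, 4, 5, 7, 8, 9, 10, 11, 12, 13}
Full difference set: {0} ∪ (positive diffs) ∪ (negative diffs).
|A - A| = 1 + 2·12 = 25 (matches direct enumeration: 25).

|A - A| = 25


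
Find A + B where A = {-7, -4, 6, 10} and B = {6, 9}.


A + B = {a + b : a ∈ A, b ∈ B}.
Enumerate all |A|·|B| = 4·2 = 8 pairs (a, b) and collect distinct sums.
a = -7: -7+6=-1, -7+9=2
a = -4: -4+6=2, -4+9=5
a = 6: 6+6=12, 6+9=15
a = 10: 10+6=16, 10+9=19
Collecting distinct sums: A + B = {-1, 2, 5, 12, 15, 16, 19}
|A + B| = 7

A + B = {-1, 2, 5, 12, 15, 16, 19}


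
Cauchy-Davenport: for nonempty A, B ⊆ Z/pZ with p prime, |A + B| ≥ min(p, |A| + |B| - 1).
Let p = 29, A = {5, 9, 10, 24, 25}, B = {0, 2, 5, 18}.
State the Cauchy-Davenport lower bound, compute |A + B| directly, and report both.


Cauchy-Davenport: |A + B| ≥ min(p, |A| + |B| - 1) for A, B nonempty in Z/pZ.
|A| = 5, |B| = 4, p = 29.
CD lower bound = min(29, 5 + 4 - 1) = min(29, 8) = 8.
Compute A + B mod 29 directly:
a = 5: 5+0=5, 5+2=7, 5+5=10, 5+18=23
a = 9: 9+0=9, 9+2=11, 9+5=14, 9+18=27
a = 10: 10+0=10, 10+2=12, 10+5=15, 10+18=28
a = 24: 24+0=24, 24+2=26, 24+5=0, 24+18=13
a = 25: 25+0=25, 25+2=27, 25+5=1, 25+18=14
A + B = {0, 1, 5, 7, 9, 10, 11, 12, 13, 14, 15, 23, 24, 25, 26, 27, 28}, so |A + B| = 17.
Verify: 17 ≥ 8? Yes ✓.

CD lower bound = 8, actual |A + B| = 17.


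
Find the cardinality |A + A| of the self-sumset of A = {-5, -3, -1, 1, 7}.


A + A = {a + a' : a, a' ∈ A}; |A| = 5.
General bounds: 2|A| - 1 ≤ |A + A| ≤ |A|(|A|+1)/2, i.e. 9 ≤ |A + A| ≤ 15.
Lower bound 2|A|-1 is attained iff A is an arithmetic progression.
Enumerate sums a + a' for a ≤ a' (symmetric, so this suffices):
a = -5: -5+-5=-10, -5+-3=-8, -5+-1=-6, -5+1=-4, -5+7=2
a = -3: -3+-3=-6, -3+-1=-4, -3+1=-2, -3+7=4
a = -1: -1+-1=-2, -1+1=0, -1+7=6
a = 1: 1+1=2, 1+7=8
a = 7: 7+7=14
Distinct sums: {-10, -8, -6, -4, -2, 0, 2, 4, 6, 8, 14}
|A + A| = 11

|A + A| = 11


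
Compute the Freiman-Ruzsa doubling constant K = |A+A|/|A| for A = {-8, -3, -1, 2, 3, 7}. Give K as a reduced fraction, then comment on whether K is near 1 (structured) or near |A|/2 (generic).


|A| = 6.
Compute A + A by enumerating all 36 pairs.
A + A = {-16, -11, -9, -6, -5, -4, -2, -1, 0, 1, 2, 4, 5, 6, 9, 10, 14}, so |A + A| = 17.
K = |A + A| / |A| = 17/6 (already in lowest terms) ≈ 2.8333.
Reference: AP of size 6 gives K = 11/6 ≈ 1.8333; a fully generic set of size 6 gives K ≈ 3.5000.

|A| = 6, |A + A| = 17, K = 17/6.


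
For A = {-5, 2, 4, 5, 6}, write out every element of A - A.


A - A = {a - a' : a, a' ∈ A}.
Compute a - a' for each ordered pair (a, a'):
a = -5: -5--5=0, -5-2=-7, -5-4=-9, -5-5=-10, -5-6=-11
a = 2: 2--5=7, 2-2=0, 2-4=-2, 2-5=-3, 2-6=-4
a = 4: 4--5=9, 4-2=2, 4-4=0, 4-5=-1, 4-6=-2
a = 5: 5--5=10, 5-2=3, 5-4=1, 5-5=0, 5-6=-1
a = 6: 6--5=11, 6-2=4, 6-4=2, 6-5=1, 6-6=0
Collecting distinct values (and noting 0 appears from a-a):
A - A = {-11, -10, -9, -7, -4, -3, -2, -1, 0, 1, 2, 3, 4, 7, 9, 10, 11}
|A - A| = 17

A - A = {-11, -10, -9, -7, -4, -3, -2, -1, 0, 1, 2, 3, 4, 7, 9, 10, 11}


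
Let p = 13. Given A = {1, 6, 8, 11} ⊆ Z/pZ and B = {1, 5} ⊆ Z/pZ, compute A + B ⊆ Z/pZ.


Work in Z/13Z: reduce every sum a + b modulo 13.
Enumerate all 8 pairs:
a = 1: 1+1=2, 1+5=6
a = 6: 6+1=7, 6+5=11
a = 8: 8+1=9, 8+5=0
a = 11: 11+1=12, 11+5=3
Distinct residues collected: {0, 2, 3, 6, 7, 9, 11, 12}
|A + B| = 8 (out of 13 total residues).

A + B = {0, 2, 3, 6, 7, 9, 11, 12}


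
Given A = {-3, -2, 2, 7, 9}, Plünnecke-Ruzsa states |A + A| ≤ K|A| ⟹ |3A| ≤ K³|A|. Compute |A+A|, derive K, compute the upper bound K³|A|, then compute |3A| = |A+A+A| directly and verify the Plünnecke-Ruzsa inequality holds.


|A| = 5.
Step 1: Compute A + A by enumerating all 25 pairs.
A + A = {-6, -5, -4, -1, 0, 4, 5, 6, 7, 9, 11, 14, 16, 18}, so |A + A| = 14.
Step 2: Doubling constant K = |A + A|/|A| = 14/5 = 14/5 ≈ 2.8000.
Step 3: Plünnecke-Ruzsa gives |3A| ≤ K³·|A| = (2.8000)³ · 5 ≈ 109.7600.
Step 4: Compute 3A = A + A + A directly by enumerating all triples (a,b,c) ∈ A³; |3A| = 28.
Step 5: Check 28 ≤ 109.7600? Yes ✓.

K = 14/5, Plünnecke-Ruzsa bound K³|A| ≈ 109.7600, |3A| = 28, inequality holds.


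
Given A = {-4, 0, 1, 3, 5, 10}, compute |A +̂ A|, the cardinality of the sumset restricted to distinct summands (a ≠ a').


Restricted sumset: A +̂ A = {a + a' : a ∈ A, a' ∈ A, a ≠ a'}.
Equivalently, take A + A and drop any sum 2a that is achievable ONLY as a + a for a ∈ A (i.e. sums representable only with equal summands).
Enumerate pairs (a, a') with a < a' (symmetric, so each unordered pair gives one sum; this covers all a ≠ a'):
  -4 + 0 = -4
  -4 + 1 = -3
  -4 + 3 = -1
  -4 + 5 = 1
  -4 + 10 = 6
  0 + 1 = 1
  0 + 3 = 3
  0 + 5 = 5
  0 + 10 = 10
  1 + 3 = 4
  1 + 5 = 6
  1 + 10 = 11
  3 + 5 = 8
  3 + 10 = 13
  5 + 10 = 15
Collected distinct sums: {-4, -3, -1, 1, 3, 4, 5, 6, 8, 10, 11, 13, 15}
|A +̂ A| = 13
(Reference bound: |A +̂ A| ≥ 2|A| - 3 for |A| ≥ 2, with |A| = 6 giving ≥ 9.)

|A +̂ A| = 13


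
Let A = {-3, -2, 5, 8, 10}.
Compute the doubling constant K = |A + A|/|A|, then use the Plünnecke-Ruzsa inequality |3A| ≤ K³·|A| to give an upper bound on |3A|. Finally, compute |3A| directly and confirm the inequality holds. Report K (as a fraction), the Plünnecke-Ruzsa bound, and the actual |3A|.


|A| = 5.
Step 1: Compute A + A by enumerating all 25 pairs.
A + A = {-6, -5, -4, 2, 3, 5, 6, 7, 8, 10, 13, 15, 16, 18, 20}, so |A + A| = 15.
Step 2: Doubling constant K = |A + A|/|A| = 15/5 = 15/5 ≈ 3.0000.
Step 3: Plünnecke-Ruzsa gives |3A| ≤ K³·|A| = (3.0000)³ · 5 ≈ 135.0000.
Step 4: Compute 3A = A + A + A directly by enumerating all triples (a,b,c) ∈ A³; |3A| = 31.
Step 5: Check 31 ≤ 135.0000? Yes ✓.

K = 15/5, Plünnecke-Ruzsa bound K³|A| ≈ 135.0000, |3A| = 31, inequality holds.


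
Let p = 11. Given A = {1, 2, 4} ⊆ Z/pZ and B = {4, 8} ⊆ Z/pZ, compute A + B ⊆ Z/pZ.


Work in Z/11Z: reduce every sum a + b modulo 11.
Enumerate all 6 pairs:
a = 1: 1+4=5, 1+8=9
a = 2: 2+4=6, 2+8=10
a = 4: 4+4=8, 4+8=1
Distinct residues collected: {1, 5, 6, 8, 9, 10}
|A + B| = 6 (out of 11 total residues).

A + B = {1, 5, 6, 8, 9, 10}


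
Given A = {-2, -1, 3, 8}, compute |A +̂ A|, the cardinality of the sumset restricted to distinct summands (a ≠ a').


Restricted sumset: A +̂ A = {a + a' : a ∈ A, a' ∈ A, a ≠ a'}.
Equivalently, take A + A and drop any sum 2a that is achievable ONLY as a + a for a ∈ A (i.e. sums representable only with equal summands).
Enumerate pairs (a, a') with a < a' (symmetric, so each unordered pair gives one sum; this covers all a ≠ a'):
  -2 + -1 = -3
  -2 + 3 = 1
  -2 + 8 = 6
  -1 + 3 = 2
  -1 + 8 = 7
  3 + 8 = 11
Collected distinct sums: {-3, 1, 2, 6, 7, 11}
|A +̂ A| = 6
(Reference bound: |A +̂ A| ≥ 2|A| - 3 for |A| ≥ 2, with |A| = 4 giving ≥ 5.)

|A +̂ A| = 6


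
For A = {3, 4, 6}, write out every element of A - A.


A - A = {a - a' : a, a' ∈ A}.
Compute a - a' for each ordered pair (a, a'):
a = 3: 3-3=0, 3-4=-1, 3-6=-3
a = 4: 4-3=1, 4-4=0, 4-6=-2
a = 6: 6-3=3, 6-4=2, 6-6=0
Collecting distinct values (and noting 0 appears from a-a):
A - A = {-3, -2, -1, 0, 1, 2, 3}
|A - A| = 7

A - A = {-3, -2, -1, 0, 1, 2, 3}


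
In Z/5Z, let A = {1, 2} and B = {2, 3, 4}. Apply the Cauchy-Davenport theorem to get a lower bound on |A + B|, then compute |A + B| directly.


Cauchy-Davenport: |A + B| ≥ min(p, |A| + |B| - 1) for A, B nonempty in Z/pZ.
|A| = 2, |B| = 3, p = 5.
CD lower bound = min(5, 2 + 3 - 1) = min(5, 4) = 4.
Compute A + B mod 5 directly:
a = 1: 1+2=3, 1+3=4, 1+4=0
a = 2: 2+2=4, 2+3=0, 2+4=1
A + B = {0, 1, 3, 4}, so |A + B| = 4.
Verify: 4 ≥ 4? Yes ✓.

CD lower bound = 4, actual |A + B| = 4.


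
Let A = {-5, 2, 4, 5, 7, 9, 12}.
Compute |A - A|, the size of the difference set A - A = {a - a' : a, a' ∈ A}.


A - A = {a - a' : a, a' ∈ A}; |A| = 7.
Bounds: 2|A|-1 ≤ |A - A| ≤ |A|² - |A| + 1, i.e. 13 ≤ |A - A| ≤ 43.
Note: 0 ∈ A - A always (from a - a). The set is symmetric: if d ∈ A - A then -d ∈ A - A.
Enumerate nonzero differences d = a - a' with a > a' (then include -d):
Positive differences: {1, 2, 3, 4, 5, 7, 8, 9, 10, 12, 14, 17}
Full difference set: {0} ∪ (positive diffs) ∪ (negative diffs).
|A - A| = 1 + 2·12 = 25 (matches direct enumeration: 25).

|A - A| = 25


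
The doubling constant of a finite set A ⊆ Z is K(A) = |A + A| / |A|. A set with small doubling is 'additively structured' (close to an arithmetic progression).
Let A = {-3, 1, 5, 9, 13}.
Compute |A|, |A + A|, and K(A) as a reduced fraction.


|A| = 5.
Compute A + A by enumerating all 25 pairs.
A + A = {-6, -2, 2, 6, 10, 14, 18, 22, 26}, so |A + A| = 9.
K = |A + A| / |A| = 9/5 (already in lowest terms) ≈ 1.8000.
Reference: AP of size 5 gives K = 9/5 ≈ 1.8000; a fully generic set of size 5 gives K ≈ 3.0000.

|A| = 5, |A + A| = 9, K = 9/5.


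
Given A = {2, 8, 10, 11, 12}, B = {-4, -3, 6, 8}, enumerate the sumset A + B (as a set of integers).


A + B = {a + b : a ∈ A, b ∈ B}.
Enumerate all |A|·|B| = 5·4 = 20 pairs (a, b) and collect distinct sums.
a = 2: 2+-4=-2, 2+-3=-1, 2+6=8, 2+8=10
a = 8: 8+-4=4, 8+-3=5, 8+6=14, 8+8=16
a = 10: 10+-4=6, 10+-3=7, 10+6=16, 10+8=18
a = 11: 11+-4=7, 11+-3=8, 11+6=17, 11+8=19
a = 12: 12+-4=8, 12+-3=9, 12+6=18, 12+8=20
Collecting distinct sums: A + B = {-2, -1, 4, 5, 6, 7, 8, 9, 10, 14, 16, 17, 18, 19, 20}
|A + B| = 15

A + B = {-2, -1, 4, 5, 6, 7, 8, 9, 10, 14, 16, 17, 18, 19, 20}


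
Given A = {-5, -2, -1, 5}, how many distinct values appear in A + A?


A + A = {a + a' : a, a' ∈ A}; |A| = 4.
General bounds: 2|A| - 1 ≤ |A + A| ≤ |A|(|A|+1)/2, i.e. 7 ≤ |A + A| ≤ 10.
Lower bound 2|A|-1 is attained iff A is an arithmetic progression.
Enumerate sums a + a' for a ≤ a' (symmetric, so this suffices):
a = -5: -5+-5=-10, -5+-2=-7, -5+-1=-6, -5+5=0
a = -2: -2+-2=-4, -2+-1=-3, -2+5=3
a = -1: -1+-1=-2, -1+5=4
a = 5: 5+5=10
Distinct sums: {-10, -7, -6, -4, -3, -2, 0, 3, 4, 10}
|A + A| = 10

|A + A| = 10


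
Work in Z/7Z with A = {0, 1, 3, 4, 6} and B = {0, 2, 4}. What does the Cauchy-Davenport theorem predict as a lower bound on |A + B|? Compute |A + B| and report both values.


Cauchy-Davenport: |A + B| ≥ min(p, |A| + |B| - 1) for A, B nonempty in Z/pZ.
|A| = 5, |B| = 3, p = 7.
CD lower bound = min(7, 5 + 3 - 1) = min(7, 7) = 7.
Compute A + B mod 7 directly:
a = 0: 0+0=0, 0+2=2, 0+4=4
a = 1: 1+0=1, 1+2=3, 1+4=5
a = 3: 3+0=3, 3+2=5, 3+4=0
a = 4: 4+0=4, 4+2=6, 4+4=1
a = 6: 6+0=6, 6+2=1, 6+4=3
A + B = {0, 1, 2, 3, 4, 5, 6}, so |A + B| = 7.
Verify: 7 ≥ 7? Yes ✓.

CD lower bound = 7, actual |A + B| = 7.


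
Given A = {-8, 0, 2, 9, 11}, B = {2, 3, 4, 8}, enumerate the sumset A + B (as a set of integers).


A + B = {a + b : a ∈ A, b ∈ B}.
Enumerate all |A|·|B| = 5·4 = 20 pairs (a, b) and collect distinct sums.
a = -8: -8+2=-6, -8+3=-5, -8+4=-4, -8+8=0
a = 0: 0+2=2, 0+3=3, 0+4=4, 0+8=8
a = 2: 2+2=4, 2+3=5, 2+4=6, 2+8=10
a = 9: 9+2=11, 9+3=12, 9+4=13, 9+8=17
a = 11: 11+2=13, 11+3=14, 11+4=15, 11+8=19
Collecting distinct sums: A + B = {-6, -5, -4, 0, 2, 3, 4, 5, 6, 8, 10, 11, 12, 13, 14, 15, 17, 19}
|A + B| = 18

A + B = {-6, -5, -4, 0, 2, 3, 4, 5, 6, 8, 10, 11, 12, 13, 14, 15, 17, 19}


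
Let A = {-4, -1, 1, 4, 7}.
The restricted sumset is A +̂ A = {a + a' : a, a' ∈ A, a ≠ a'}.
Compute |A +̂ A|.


Restricted sumset: A +̂ A = {a + a' : a ∈ A, a' ∈ A, a ≠ a'}.
Equivalently, take A + A and drop any sum 2a that is achievable ONLY as a + a for a ∈ A (i.e. sums representable only with equal summands).
Enumerate pairs (a, a') with a < a' (symmetric, so each unordered pair gives one sum; this covers all a ≠ a'):
  -4 + -1 = -5
  -4 + 1 = -3
  -4 + 4 = 0
  -4 + 7 = 3
  -1 + 1 = 0
  -1 + 4 = 3
  -1 + 7 = 6
  1 + 4 = 5
  1 + 7 = 8
  4 + 7 = 11
Collected distinct sums: {-5, -3, 0, 3, 5, 6, 8, 11}
|A +̂ A| = 8
(Reference bound: |A +̂ A| ≥ 2|A| - 3 for |A| ≥ 2, with |A| = 5 giving ≥ 7.)

|A +̂ A| = 8


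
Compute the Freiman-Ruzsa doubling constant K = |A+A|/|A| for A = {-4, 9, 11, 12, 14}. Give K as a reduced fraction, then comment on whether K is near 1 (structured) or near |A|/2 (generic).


|A| = 5.
Compute A + A by enumerating all 25 pairs.
A + A = {-8, 5, 7, 8, 10, 18, 20, 21, 22, 23, 24, 25, 26, 28}, so |A + A| = 14.
K = |A + A| / |A| = 14/5 (already in lowest terms) ≈ 2.8000.
Reference: AP of size 5 gives K = 9/5 ≈ 1.8000; a fully generic set of size 5 gives K ≈ 3.0000.

|A| = 5, |A + A| = 14, K = 14/5.


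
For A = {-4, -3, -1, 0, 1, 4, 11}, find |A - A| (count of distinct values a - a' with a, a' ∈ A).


A - A = {a - a' : a, a' ∈ A}; |A| = 7.
Bounds: 2|A|-1 ≤ |A - A| ≤ |A|² - |A| + 1, i.e. 13 ≤ |A - A| ≤ 43.
Note: 0 ∈ A - A always (from a - a). The set is symmetric: if d ∈ A - A then -d ∈ A - A.
Enumerate nonzero differences d = a - a' with a > a' (then include -d):
Positive differences: {1, 2, 3, 4, 5, 7, 8, 10, 11, 12, 14, 15}
Full difference set: {0} ∪ (positive diffs) ∪ (negative diffs).
|A - A| = 1 + 2·12 = 25 (matches direct enumeration: 25).

|A - A| = 25


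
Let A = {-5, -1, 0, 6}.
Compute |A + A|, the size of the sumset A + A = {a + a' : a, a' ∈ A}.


A + A = {a + a' : a, a' ∈ A}; |A| = 4.
General bounds: 2|A| - 1 ≤ |A + A| ≤ |A|(|A|+1)/2, i.e. 7 ≤ |A + A| ≤ 10.
Lower bound 2|A|-1 is attained iff A is an arithmetic progression.
Enumerate sums a + a' for a ≤ a' (symmetric, so this suffices):
a = -5: -5+-5=-10, -5+-1=-6, -5+0=-5, -5+6=1
a = -1: -1+-1=-2, -1+0=-1, -1+6=5
a = 0: 0+0=0, 0+6=6
a = 6: 6+6=12
Distinct sums: {-10, -6, -5, -2, -1, 0, 1, 5, 6, 12}
|A + A| = 10

|A + A| = 10


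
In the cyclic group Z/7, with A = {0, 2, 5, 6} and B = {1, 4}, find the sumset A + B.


Work in Z/7Z: reduce every sum a + b modulo 7.
Enumerate all 8 pairs:
a = 0: 0+1=1, 0+4=4
a = 2: 2+1=3, 2+4=6
a = 5: 5+1=6, 5+4=2
a = 6: 6+1=0, 6+4=3
Distinct residues collected: {0, 1, 2, 3, 4, 6}
|A + B| = 6 (out of 7 total residues).

A + B = {0, 1, 2, 3, 4, 6}


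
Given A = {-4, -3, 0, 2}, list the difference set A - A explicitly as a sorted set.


A - A = {a - a' : a, a' ∈ A}.
Compute a - a' for each ordered pair (a, a'):
a = -4: -4--4=0, -4--3=-1, -4-0=-4, -4-2=-6
a = -3: -3--4=1, -3--3=0, -3-0=-3, -3-2=-5
a = 0: 0--4=4, 0--3=3, 0-0=0, 0-2=-2
a = 2: 2--4=6, 2--3=5, 2-0=2, 2-2=0
Collecting distinct values (and noting 0 appears from a-a):
A - A = {-6, -5, -4, -3, -2, -1, 0, 1, 2, 3, 4, 5, 6}
|A - A| = 13

A - A = {-6, -5, -4, -3, -2, -1, 0, 1, 2, 3, 4, 5, 6}


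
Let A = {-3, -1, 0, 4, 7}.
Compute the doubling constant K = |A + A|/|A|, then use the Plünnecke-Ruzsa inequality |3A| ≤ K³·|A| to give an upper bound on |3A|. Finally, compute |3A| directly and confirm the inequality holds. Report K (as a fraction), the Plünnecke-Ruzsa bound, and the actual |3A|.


|A| = 5.
Step 1: Compute A + A by enumerating all 25 pairs.
A + A = {-6, -4, -3, -2, -1, 0, 1, 3, 4, 6, 7, 8, 11, 14}, so |A + A| = 14.
Step 2: Doubling constant K = |A + A|/|A| = 14/5 = 14/5 ≈ 2.8000.
Step 3: Plünnecke-Ruzsa gives |3A| ≤ K³·|A| = (2.8000)³ · 5 ≈ 109.7600.
Step 4: Compute 3A = A + A + A directly by enumerating all triples (a,b,c) ∈ A³; |3A| = 25.
Step 5: Check 25 ≤ 109.7600? Yes ✓.

K = 14/5, Plünnecke-Ruzsa bound K³|A| ≈ 109.7600, |3A| = 25, inequality holds.
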